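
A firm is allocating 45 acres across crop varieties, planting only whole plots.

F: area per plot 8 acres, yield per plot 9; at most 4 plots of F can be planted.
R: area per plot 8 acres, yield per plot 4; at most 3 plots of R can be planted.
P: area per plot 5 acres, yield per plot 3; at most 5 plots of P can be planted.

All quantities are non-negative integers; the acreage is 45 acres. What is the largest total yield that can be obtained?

43

F has the best ratio (9/8); taking only F gives at most 4×9 = 36 (stopped by the supply cap of 4).
Mixing does better — 4×F, 1×R, and 1×P: area 45 ≤ 45, yield 4·9 + 1·4 + 1·3 = 43.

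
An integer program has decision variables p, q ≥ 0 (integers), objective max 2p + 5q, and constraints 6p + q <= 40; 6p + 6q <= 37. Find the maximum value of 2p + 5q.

Relaxing integrality, the LP optimum is 30.83 at (p,q) = (0, 6.17), which is not an integer point.
(p,q)=(0,6): 6·0+1·6=6≤40, 6·0+6·6=36≤37, objective 30.
(p,q)=(1,5): 6·1+1·5=11≤40, 6·1+6·5=36≤37, objective 27.
(p,q)=(0,5): 6·0+1·5=5≤40, 6·0+6·5=30≤37, objective 25.
The best lattice point is (0,6), giving 30.

30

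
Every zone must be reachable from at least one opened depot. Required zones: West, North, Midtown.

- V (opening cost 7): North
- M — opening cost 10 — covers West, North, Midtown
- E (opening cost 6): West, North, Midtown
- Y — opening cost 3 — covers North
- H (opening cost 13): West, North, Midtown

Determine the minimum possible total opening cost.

6

E alone covers West, North, Midtown — every zone.
Total opening cost: 6.
No cover costs less than 6.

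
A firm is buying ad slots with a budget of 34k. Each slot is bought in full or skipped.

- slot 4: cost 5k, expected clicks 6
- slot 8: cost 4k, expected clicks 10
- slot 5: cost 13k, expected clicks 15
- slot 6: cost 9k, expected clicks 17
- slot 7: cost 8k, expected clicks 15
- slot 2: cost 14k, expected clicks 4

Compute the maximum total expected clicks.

57

This is an integer program with binary decision variables.
Allowing fractional choices, the relaxed optimum would be about 57.2, but ad slots are indivisible.
slot 8 + slot 5 + slot 6 + slot 7: cost 4 + 13 + 9 + 8 = 34 ≤ 34, expected clicks 10 + 15 + 17 + 15 = 57.
slot 4 + slot 8 + slot 5 + slot 6: cost 5 + 4 + 13 + 9 = 31 ≤ 34, expected clicks 6 + 10 + 15 + 17 = 48.
slot 4 + slot 8 + slot 6 + slot 7: cost 5 + 4 + 9 + 8 = 26 ≤ 34, expected clicks 6 + 10 + 17 + 15 = 48.
Best is slot 8, slot 5, slot 6, and slot 7 with total expected clicks 57.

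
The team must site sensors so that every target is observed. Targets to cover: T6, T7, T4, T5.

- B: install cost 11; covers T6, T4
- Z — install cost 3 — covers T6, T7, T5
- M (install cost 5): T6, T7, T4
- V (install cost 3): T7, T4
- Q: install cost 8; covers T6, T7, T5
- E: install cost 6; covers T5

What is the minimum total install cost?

Choose Z and V: together they cover T6, T7, T4, T5 — every target.
Total install cost: 3 + 3 = 6.
No cover costs less than 6.

6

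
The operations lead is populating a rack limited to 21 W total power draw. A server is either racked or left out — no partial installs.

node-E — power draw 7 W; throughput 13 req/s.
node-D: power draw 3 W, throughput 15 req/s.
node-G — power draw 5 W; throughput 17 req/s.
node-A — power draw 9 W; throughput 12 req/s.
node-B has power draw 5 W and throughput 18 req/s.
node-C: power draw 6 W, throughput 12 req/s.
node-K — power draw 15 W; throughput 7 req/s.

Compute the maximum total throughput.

This is a 0-1 knapsack instance.
Allowing fractional choices, the relaxed optimum would be about 65.7, but servers are indivisible.
node-D + node-G + node-B + node-C: power draw 3 + 5 + 5 + 6 = 19 ≤ 21, throughput 15 + 17 + 18 + 12 = 62.
node-E + node-D + node-G + node-B: power draw 7 + 3 + 5 + 5 = 20 ≤ 21, throughput 13 + 15 + 17 + 18 = 63.
Best is node-E, node-D, node-G, and node-B with total throughput 63.

63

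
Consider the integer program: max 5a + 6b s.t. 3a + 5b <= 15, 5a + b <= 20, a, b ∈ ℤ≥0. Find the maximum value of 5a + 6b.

21

Relaxing integrality, the LP optimum is 23.41 at (a,b) = (3.86, 0.682), which is not an integer point.
(a,b)=(3,1): 3·3+5·1=14≤15, 5·3+1·1=16≤20, objective 21.
(a,b)=(4,0): 3·4+5·0=12≤15, 5·4+1·0=20≤20, objective 20.
(a,b)=(2,1): 3·2+5·1=11≤15, 5·2+1·1=11≤20, objective 16.
(a,b)=(3,0): 3·3+5·0=9≤15, 5·3+1·0=15≤20, objective 15.
The best lattice point is (3,1), giving 21.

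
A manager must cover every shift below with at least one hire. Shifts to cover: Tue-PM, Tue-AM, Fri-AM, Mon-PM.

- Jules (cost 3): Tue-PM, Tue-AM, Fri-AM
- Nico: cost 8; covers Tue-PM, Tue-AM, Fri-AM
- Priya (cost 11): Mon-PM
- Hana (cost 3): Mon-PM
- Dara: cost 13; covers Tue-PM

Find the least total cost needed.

6

This is an integer covering problem.
Choose Jules and Hana: together they cover Tue-PM, Tue-AM, Fri-AM, Mon-PM — every shift.
Total cost: 3 + 3 = 6.
No cover costs less than 6.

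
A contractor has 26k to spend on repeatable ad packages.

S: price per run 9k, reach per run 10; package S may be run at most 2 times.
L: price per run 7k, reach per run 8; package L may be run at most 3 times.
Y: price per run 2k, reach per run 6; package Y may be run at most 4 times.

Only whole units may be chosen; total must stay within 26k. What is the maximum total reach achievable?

Y has the best ratio (6/2); taking only Y gives at most 4×6 = 24 (stopped by the supply cap of 4).
Mixing does better — 2×S and 4×Y: price 26 ≤ 26, reach 2·10 + 4·6 = 44.

44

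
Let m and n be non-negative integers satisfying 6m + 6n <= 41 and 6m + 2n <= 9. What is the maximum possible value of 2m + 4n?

Relaxing integrality, the LP optimum is 18.00 at (m,n) = (0, 4.5), which is not an integer point.
(m,n)=(0,4): 6·0+6·4=24≤41, 6·0+2·4=8≤9, objective 16.
(m,n)=(0,3): 6·0+6·3=18≤41, 6·0+2·3=6≤9, objective 12.
The best lattice point is (0,4), giving 16.

16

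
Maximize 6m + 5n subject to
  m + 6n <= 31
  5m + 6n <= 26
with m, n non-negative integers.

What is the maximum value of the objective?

The continuous relaxation peaks at (5.2, 0) with value 31.20; rounding to a feasible lattice point costs some objective.
(m,n)=(5,0): 1·5+6·0=5≤31, 5·5+6·0=25≤26, objective 30.
(m,n)=(4,1): 1·4+6·1=10≤31, 5·4+6·1=26≤26, objective 29.
The best lattice point is (5,0), giving 30.

30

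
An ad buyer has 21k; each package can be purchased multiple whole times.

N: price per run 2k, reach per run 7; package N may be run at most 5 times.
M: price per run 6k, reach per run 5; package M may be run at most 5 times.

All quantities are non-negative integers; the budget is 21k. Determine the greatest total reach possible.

40

Take 5×N and 1×M: price 16 ≤ 21, reach 5·7 + 1·5 = 40.
N has the best ratio (7/2) and is taken to its limit of 5; remaining capacity is filled optimally with the others.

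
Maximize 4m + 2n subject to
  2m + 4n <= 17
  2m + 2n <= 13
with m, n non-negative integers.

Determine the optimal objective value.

Relaxing integrality, the LP optimum is 26.00 at (m,n) = (6.5, 0), which is not an integer point.
(m,n)=(6,0): 2·6+4·0=12≤17, 2·6+2·0=12≤13, objective 24.
(m,n)=(5,1): 2·5+4·1=14≤17, 2·5+2·1=12≤13, objective 22.
(m,n)=(5,0): 2·5+4·0=10≤17, 2·5+2·0=10≤13, objective 20.
No feasible integer point exceeds 24.

24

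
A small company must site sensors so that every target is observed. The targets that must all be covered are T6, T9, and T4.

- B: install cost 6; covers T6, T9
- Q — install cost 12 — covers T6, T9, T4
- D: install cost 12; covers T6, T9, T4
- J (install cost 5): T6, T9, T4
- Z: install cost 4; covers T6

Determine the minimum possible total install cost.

5

J alone covers T6, T9, T4 — every target.
Total install cost: 5.
No cover costs less than 5.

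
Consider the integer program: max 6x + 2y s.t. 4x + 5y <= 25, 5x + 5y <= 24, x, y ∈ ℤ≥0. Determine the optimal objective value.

(x,y)=(4,0): 4·4+5·0=16≤25, 5·4+5·0=20≤24, objective 24.
(x,y)=(3,1): 4·3+5·1=17≤25, 5·3+5·1=20≤24, objective 20.
The best lattice point is (4,0), giving 24.

24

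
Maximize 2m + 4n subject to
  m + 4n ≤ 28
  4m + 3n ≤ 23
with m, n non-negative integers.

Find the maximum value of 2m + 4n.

Relaxing integrality, the LP optimum is 28.62 at (m,n) = (0.615, 6.85), which is not an integer point.
(m,n)=(0,7): 1·0+4·7=28≤28, 4·0+3·7=21≤23, objective 28.
(m,n)=(1,6): 1·1+4·6=25≤28, 4·1+3·6=22≤23, objective 26.
(m,n)=(0,6): 1·0+4·6=24≤28, 4·0+3·6=18≤23, objective 24.
Maximum is 28 at (m,n)=(0,7).

28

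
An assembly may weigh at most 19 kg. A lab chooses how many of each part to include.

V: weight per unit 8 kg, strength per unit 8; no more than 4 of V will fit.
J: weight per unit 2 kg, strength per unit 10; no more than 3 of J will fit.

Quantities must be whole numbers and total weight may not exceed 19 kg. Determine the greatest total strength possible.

38

J has the best ratio (10/2); taking only J gives at most 3×10 = 30 (stopped by the supply cap of 3).
Mixing does better — 1×V and 3×J: weight 14 ≤ 19, strength 1·8 + 3·10 = 38.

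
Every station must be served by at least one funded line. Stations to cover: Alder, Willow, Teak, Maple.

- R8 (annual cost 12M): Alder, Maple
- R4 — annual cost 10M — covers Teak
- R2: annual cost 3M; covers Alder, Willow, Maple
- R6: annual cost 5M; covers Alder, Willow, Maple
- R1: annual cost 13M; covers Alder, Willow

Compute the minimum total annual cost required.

13

Choose R4 and R2: together they cover Alder, Willow, Teak, Maple — every station.
Total annual cost: 10 + 3 = 13.
No cover costs less than 13.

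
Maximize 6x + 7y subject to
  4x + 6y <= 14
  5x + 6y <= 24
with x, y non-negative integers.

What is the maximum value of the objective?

Relaxing integrality, the LP optimum is 21.00 at (x,y) = (3.5, 0), which is not an integer point.
(x,y)=(2,1): 4·2+6·1=14≤14, 5·2+6·1=16≤24, objective 19.
(x,y)=(3,0): 4·3+6·0=12≤14, 5·3+6·0=15≤24, objective 18.
Maximum is 19 at (x,y)=(2,1).

19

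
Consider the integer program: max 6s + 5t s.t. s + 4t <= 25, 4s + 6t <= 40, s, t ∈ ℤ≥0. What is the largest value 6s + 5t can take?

(s,t)=(10,0): 1·10+4·0=10≤25, 4·10+6·0=40≤40, objective 60.
(s,t)=(9,0): 1·9+4·0=9≤25, 4·9+6·0=36≤40, objective 54.
No feasible integer point exceeds 60.

60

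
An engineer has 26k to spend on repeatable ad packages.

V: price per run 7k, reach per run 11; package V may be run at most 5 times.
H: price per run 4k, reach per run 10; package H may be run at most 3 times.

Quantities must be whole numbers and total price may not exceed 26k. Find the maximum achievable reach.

52

2×V and 3×H: price 26 ≤ 26, reach 2·11 + 3·10 = 52.
3×V and 1×H: price 25 ≤ 26, reach 3·11 + 1·10 = 43.
Best is 52.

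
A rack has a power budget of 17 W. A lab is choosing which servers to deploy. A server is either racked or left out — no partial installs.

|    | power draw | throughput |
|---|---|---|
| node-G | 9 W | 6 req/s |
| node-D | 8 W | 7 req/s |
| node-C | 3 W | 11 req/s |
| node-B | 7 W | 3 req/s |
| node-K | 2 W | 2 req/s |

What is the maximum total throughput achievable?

This is a 0-1 knapsack instance.
node-D + node-C + node-K: power draw 8 + 3 + 2 = 13 ≤ 17, throughput 7 + 11 + 2 = 20.
node-G + node-C + node-K: power draw 9 + 3 + 2 = 14 ≤ 17, throughput 6 + 11 + 2 = 19.
Best is node-D, node-C, and node-K with total throughput 20.

20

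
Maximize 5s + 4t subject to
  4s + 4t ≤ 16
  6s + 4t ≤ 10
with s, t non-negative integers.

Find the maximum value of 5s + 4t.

(s,t)=(1,1): 4·1+4·1=8≤16, 6·1+4·1=10≤10, objective 9.
(s,t)=(0,2): 4·0+4·2=8≤16, 6·0+4·2=8≤10, objective 8.
(s,t)=(1,0): 4·1+4·0=4≤16, 6·1+4·0=6≤10, objective 5.
The best lattice point is (1,1), giving 9.

9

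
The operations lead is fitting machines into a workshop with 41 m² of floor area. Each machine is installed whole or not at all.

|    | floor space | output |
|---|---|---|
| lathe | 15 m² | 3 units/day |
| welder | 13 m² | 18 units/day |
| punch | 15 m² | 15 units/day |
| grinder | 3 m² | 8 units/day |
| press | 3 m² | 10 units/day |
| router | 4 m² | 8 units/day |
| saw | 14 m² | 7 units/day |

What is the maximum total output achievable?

welder + punch + grinder + press + router: floor space 13 + 15 + 3 + 3 + 4 = 38 ≤ 41, output 18 + 15 + 8 + 10 + 8 = 59.
welder + punch + grinder + press: floor space 13 + 15 + 3 + 3 = 34 ≤ 41, output 18 + 15 + 8 + 10 = 51.
welder + punch + press + router: floor space 13 + 15 + 3 + 4 = 35 ≤ 41, output 18 + 15 + 10 + 8 = 51.
Best is welder, punch, grinder, press, and router with total output 59.

59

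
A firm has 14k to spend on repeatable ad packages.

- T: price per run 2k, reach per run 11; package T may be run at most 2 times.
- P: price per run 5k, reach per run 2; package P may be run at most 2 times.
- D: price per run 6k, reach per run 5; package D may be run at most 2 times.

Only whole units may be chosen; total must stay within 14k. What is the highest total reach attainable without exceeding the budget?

27

Take 2×T and 1×D: price 10 ≤ 14, reach 2·11 + 1·5 = 27.
T has the best ratio (11/2) and is taken to its limit of 2; remaining capacity is filled optimally with the others.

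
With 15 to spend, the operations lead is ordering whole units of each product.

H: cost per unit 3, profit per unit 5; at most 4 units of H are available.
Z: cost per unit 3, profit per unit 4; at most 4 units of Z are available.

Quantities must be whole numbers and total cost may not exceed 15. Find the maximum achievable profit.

24

This is a bounded integer knapsack.
3×H and 2×Z: cost 15 ≤ 15, profit 3·5 + 2·4 = 23.
4×H and 1×Z: cost 15 ≤ 15, profit 4·5 + 1·4 = 24.
Best is 24.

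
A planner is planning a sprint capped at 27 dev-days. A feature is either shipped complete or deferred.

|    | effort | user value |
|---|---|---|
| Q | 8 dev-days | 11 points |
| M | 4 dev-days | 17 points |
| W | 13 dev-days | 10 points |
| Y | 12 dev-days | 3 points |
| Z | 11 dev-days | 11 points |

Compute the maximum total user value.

This is a 0-1 knapsack instance.
Take Q, M, and Z: effort 8 + 4 + 11 = 23 ≤ 27, user value 11 + 17 + 11 = 39.
No other feasible combination does better.

39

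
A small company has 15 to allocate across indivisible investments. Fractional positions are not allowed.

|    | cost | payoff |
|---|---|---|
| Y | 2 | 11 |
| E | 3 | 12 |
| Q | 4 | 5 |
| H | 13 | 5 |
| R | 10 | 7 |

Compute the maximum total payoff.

Allowing fractional choices, the relaxed optimum would be about 32.2, but investments are indivisible.
Y + E + Q: cost 2 + 3 + 4 = 9 ≤ 15, payoff 11 + 12 + 5 = 28.
Y + E: cost 2 + 3 = 5 ≤ 15, payoff 11 + 12 = 23.
Y + E + R: cost 2 + 3 + 10 = 15 ≤ 15, payoff 11 + 12 + 7 = 30.
Best is Y, E, and R with total payoff 30.

30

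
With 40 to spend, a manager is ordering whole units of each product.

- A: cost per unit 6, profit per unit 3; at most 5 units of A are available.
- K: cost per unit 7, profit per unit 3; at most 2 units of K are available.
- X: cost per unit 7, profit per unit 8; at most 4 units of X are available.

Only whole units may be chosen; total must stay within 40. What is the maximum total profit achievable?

38

1×K and 4×X: cost 35 ≤ 40, profit 1·3 + 4·8 = 35.
2×A and 4×X: cost 40 ≤ 40, profit 2·3 + 4·8 = 38.
Best is 38.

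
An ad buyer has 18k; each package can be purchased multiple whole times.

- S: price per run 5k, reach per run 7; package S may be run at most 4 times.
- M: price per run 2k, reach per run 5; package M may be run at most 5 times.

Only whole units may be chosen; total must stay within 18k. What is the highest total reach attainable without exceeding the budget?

34

Take 2×S and 4×M: price 18 ≤ 18, reach 2·7 + 4·5 = 34.
No other integer combination yields more.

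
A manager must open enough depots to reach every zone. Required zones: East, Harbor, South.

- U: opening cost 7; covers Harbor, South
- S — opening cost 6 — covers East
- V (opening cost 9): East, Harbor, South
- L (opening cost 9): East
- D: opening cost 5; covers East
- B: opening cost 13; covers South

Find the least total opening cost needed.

9

This is an integer covering problem.
V alone covers East, Harbor, South — every zone.
Total opening cost: 9.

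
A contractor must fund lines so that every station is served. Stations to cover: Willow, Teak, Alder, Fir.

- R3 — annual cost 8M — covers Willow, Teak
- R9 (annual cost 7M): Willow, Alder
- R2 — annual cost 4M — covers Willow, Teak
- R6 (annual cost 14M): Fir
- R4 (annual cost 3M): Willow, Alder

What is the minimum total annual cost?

This is an integer covering problem.
Choose R2, R6, and R4: together they cover Willow, Teak, Alder, Fir — every station.
Total annual cost: 4 + 14 + 3 = 21.
No cover costs less than 21.

21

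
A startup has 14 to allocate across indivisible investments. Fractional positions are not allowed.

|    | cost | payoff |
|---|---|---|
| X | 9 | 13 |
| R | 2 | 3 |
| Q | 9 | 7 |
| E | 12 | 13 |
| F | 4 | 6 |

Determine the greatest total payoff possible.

This is an integer program with binary decision variables.
Allowing fractional choices, the relaxed optimum would be about 20.6, but investments are indivisible.
X + R: cost 9 + 2 = 11 ≤ 14, payoff 13 + 3 = 16.
X + F: cost 9 + 4 = 13 ≤ 14, payoff 13 + 6 = 19.
Best is X and F with total payoff 19.

19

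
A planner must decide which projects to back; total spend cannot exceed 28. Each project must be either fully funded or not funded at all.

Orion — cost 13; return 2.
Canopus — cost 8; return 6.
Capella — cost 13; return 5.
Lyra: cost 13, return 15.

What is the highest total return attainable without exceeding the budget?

21

Allowing fractional choices, the relaxed optimum would be about 23.7, but projects are indivisible.
Canopus + Lyra: cost 8 + 13 = 21 ≤ 28, return 6 + 15 = 21.
Orion + Lyra: cost 13 + 13 = 26 ≤ 28, return 2 + 15 = 17.
Capella + Lyra: cost 13 + 13 = 26 ≤ 28, return 5 + 15 = 20.
Best is Canopus and Lyra with total return 21.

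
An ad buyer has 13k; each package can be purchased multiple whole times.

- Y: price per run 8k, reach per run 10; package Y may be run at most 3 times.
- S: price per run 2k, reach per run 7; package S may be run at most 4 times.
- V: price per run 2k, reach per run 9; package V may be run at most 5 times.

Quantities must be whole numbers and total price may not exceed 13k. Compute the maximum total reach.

52

V has the best ratio (9/2); taking only V gives at most 5×9 = 45 (stopped by the supply cap of 5).
Mixing does better — 1×S and 5×V: price 12 ≤ 13, reach 1·7 + 5·9 = 52.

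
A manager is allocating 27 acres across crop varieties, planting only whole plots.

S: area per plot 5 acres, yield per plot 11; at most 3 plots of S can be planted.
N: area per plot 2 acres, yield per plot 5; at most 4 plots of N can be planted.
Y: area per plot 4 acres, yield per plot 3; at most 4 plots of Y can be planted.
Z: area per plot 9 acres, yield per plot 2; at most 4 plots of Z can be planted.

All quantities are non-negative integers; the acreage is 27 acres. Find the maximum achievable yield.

3×S, 4×N, and 1×Y: area 27 ≤ 27, yield 3·11 + 4·5 + 1·3 = 56.
3×S and 4×N: area 23 ≤ 27, yield 3·11 + 4·5 = 53.
Best is 56.

56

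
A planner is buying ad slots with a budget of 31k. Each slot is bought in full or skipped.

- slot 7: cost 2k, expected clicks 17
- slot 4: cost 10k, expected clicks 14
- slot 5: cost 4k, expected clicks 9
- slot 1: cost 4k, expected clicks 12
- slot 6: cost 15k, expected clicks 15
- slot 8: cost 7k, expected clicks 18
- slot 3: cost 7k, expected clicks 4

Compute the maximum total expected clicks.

70

slot 7 + slot 4 + slot 1 + slot 8 + slot 3: cost 2 + 10 + 4 + 7 + 7 = 30 ≤ 31, expected clicks 17 + 14 + 12 + 18 + 4 = 65.
slot 7 + slot 4 + slot 5 + slot 1 + slot 8: cost 2 + 10 + 4 + 4 + 7 = 27 ≤ 31, expected clicks 17 + 14 + 9 + 12 + 18 = 70.
Best is slot 7, slot 4, slot 5, slot 1, and slot 8 with total expected clicks 70.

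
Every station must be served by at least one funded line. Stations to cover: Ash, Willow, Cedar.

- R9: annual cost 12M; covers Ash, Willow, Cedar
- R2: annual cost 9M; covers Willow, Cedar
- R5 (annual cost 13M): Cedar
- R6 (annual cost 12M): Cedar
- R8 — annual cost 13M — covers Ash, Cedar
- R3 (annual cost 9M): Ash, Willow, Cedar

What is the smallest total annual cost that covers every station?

This is an integer covering problem.
R3 alone covers Ash, Willow, Cedar — every station.
Total annual cost: 9.
No cover costs less than 9.

9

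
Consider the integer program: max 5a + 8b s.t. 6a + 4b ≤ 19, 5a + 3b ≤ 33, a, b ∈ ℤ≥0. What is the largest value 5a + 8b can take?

32

(a,b)=(0,4): 6·0+4·4=16≤19, 5·0+3·4=12≤33, objective 32.
(a,b)=(1,3): 6·1+4·3=18≤19, 5·1+3·3=14≤33, objective 29.
(a,b)=(0,3): 6·0+4·3=12≤19, 5·0+3·3=9≤33, objective 24.
Maximum is 32 at (a,b)=(0,4).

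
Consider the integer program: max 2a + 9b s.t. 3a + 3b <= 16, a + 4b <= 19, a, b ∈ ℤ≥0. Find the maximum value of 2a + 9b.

The continuous relaxation peaks at (0, 4.75) with value 42.75; rounding to a feasible lattice point costs some objective.
(a,b)=(1,4): 3·1+3·4=15≤16, 1·1+4·4=17≤19, objective 38.
(a,b)=(0,4): 3·0+3·4=12≤16, 1·0+4·4=16≤19, objective 36.
(a,b)=(2,3): 3·2+3·3=15≤16, 1·2+4·3=14≤19, objective 31.
No feasible integer point exceeds 38.

38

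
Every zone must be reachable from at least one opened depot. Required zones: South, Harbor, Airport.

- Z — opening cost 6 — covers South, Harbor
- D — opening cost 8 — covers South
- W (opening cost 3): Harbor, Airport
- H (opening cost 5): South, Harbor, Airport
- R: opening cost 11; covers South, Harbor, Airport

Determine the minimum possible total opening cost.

H alone covers South, Harbor, Airport — every zone.
Total opening cost: 5.

5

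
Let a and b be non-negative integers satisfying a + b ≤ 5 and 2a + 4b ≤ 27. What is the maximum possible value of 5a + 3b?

25

(a,b)=(5,0): 1·5+1·0=5≤5, 2·5+4·0=10≤27, objective 25.
(a,b)=(4,1): 1·4+1·1=5≤5, 2·4+4·1=12≤27, objective 23.
(a,b)=(4,0): 1·4+1·0=4≤5, 2·4+4·0=8≤27, objective 20.
Maximum is 25 at (a,b)=(5,0).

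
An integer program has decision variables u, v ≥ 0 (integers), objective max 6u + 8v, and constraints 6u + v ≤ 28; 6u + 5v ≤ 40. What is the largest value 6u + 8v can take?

(u,v)=(0,8): 6·0+1·8=8≤28, 6·0+5·8=40≤40, objective 64.
(u,v)=(0,7): 6·0+1·7=7≤28, 6·0+5·7=35≤40, objective 56.
The best lattice point is (0,8), giving 64.

64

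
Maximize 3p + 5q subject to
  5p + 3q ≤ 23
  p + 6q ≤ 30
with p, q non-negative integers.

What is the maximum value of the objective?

(p,q)=(2,4): 5·2+3·4=22≤23, 1·2+6·4=26≤30, objective 26.
(p,q)=(0,5): 5·0+3·5=15≤23, 1·0+6·5=30≤30, objective 25.
(p,q)=(1,4): 5·1+3·4=17≤23, 1·1+6·4=25≤30, objective 23.
No feasible integer point exceeds 26.

26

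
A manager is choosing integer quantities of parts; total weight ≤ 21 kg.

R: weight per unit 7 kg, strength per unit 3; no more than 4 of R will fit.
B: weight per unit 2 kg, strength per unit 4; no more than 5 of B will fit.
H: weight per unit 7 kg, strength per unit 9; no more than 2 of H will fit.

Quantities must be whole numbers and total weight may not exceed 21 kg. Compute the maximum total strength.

30

5×B and 1×H: weight 17 ≤ 21, strength 5·4 + 1·9 = 29.
3×B and 2×H: weight 20 ≤ 21, strength 3·4 + 2·9 = 30.
Best is 30.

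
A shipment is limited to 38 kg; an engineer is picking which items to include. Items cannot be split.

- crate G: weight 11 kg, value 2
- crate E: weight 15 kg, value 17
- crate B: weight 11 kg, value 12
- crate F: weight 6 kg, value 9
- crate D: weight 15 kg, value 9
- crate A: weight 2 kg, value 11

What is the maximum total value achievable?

Allowing fractional choices, the relaxed optimum would be about 51.4, but items are indivisible.
crate E + crate B + crate F + crate A: weight 15 + 11 + 6 + 2 = 34 ≤ 38, value 17 + 12 + 9 + 11 = 49.
crate E + crate F + crate D + crate A: weight 15 + 6 + 15 + 2 = 38 ≤ 38, value 17 + 9 + 9 + 11 = 46.
crate B + crate F + crate D + crate A: weight 11 + 6 + 15 + 2 = 34 ≤ 38, value 12 + 9 + 9 + 11 = 41.
Best is crate E, crate B, crate F, and crate A with total value 49.

49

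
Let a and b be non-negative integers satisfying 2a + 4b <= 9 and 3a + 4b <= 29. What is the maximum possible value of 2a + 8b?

Relaxing integrality, the LP optimum is 18.00 at (a,b) = (0, 2.25), which is not an integer point.
(a,b)=(0,2): 2·0+4·2=8≤9, 3·0+4·2=8≤29, objective 16.
(a,b)=(1,1): 2·1+4·1=6≤9, 3·1+4·1=7≤29, objective 10.
(a,b)=(0,1): 2·0+4·1=4≤9, 3·0+4·1=4≤29, objective 8.
No feasible integer point exceeds 16.

16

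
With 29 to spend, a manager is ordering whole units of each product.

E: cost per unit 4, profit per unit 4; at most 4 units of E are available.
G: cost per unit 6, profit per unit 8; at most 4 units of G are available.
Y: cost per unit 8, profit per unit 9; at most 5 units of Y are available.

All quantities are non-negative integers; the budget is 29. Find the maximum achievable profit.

36

Take 1×E and 4×G: cost 28 ≤ 29, profit 1·4 + 4·8 = 36.
G has the best ratio (8/6) and is taken to its limit of 4; remaining capacity is filled optimally with the others.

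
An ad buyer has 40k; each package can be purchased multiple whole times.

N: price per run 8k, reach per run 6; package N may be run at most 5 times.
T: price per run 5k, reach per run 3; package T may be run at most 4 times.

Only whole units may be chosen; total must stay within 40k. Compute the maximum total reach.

Take 5×N: price 40 ≤ 40, reach 5·6 = 30.
N has the best ratio (6/8) and is taken to its limit of 5; remaining capacity is filled optimally with the others.

30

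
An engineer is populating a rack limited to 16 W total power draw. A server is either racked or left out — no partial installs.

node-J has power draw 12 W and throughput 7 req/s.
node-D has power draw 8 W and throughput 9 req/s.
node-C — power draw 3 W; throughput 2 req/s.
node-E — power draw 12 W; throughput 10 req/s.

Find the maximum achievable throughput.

This is a 0-1 knapsack instance.
Allowing fractional choices, the relaxed optimum would be about 15.7, but servers are indivisible.
node-D + node-C: power draw 8 + 3 = 11 ≤ 16, throughput 9 + 2 = 11.
node-C + node-E: power draw 3 + 12 = 15 ≤ 16, throughput 2 + 10 = 12.
Best is node-C and node-E with total throughput 12.

12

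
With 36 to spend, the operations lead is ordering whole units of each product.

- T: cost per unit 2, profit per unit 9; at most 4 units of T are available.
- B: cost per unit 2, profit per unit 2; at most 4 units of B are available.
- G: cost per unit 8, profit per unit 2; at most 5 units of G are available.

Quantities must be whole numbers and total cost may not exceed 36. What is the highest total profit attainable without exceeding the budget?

Take 4×T, 4×B, and 2×G: cost 32 ≤ 36, profit 4·9 + 4·2 + 2·2 = 48.
T has the best ratio (9/2) and is taken to its limit of 4; remaining capacity is filled optimally with the others.

48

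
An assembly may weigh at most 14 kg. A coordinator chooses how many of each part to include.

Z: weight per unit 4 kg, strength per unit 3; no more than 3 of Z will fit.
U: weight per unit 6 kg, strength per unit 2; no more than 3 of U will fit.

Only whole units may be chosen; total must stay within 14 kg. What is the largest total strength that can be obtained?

2×Z and 1×U: weight 14 ≤ 14, strength 2·3 + 1·2 = 8.
3×Z: weight 12 ≤ 14, strength 3·3 = 9.
Best is 9.

9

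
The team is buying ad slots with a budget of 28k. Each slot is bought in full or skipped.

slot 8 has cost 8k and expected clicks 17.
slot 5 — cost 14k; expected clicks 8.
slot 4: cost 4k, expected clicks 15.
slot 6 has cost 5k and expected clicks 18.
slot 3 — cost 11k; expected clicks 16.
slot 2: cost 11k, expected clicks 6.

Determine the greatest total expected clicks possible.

slot 8 + slot 4 + slot 6 + slot 2: cost 8 + 4 + 5 + 11 = 28 ≤ 28, expected clicks 17 + 15 + 18 + 6 = 56.
slot 8 + slot 4 + slot 6 + slot 3: cost 8 + 4 + 5 + 11 = 28 ≤ 28, expected clicks 17 + 15 + 18 + 16 = 66.
Best is slot 8, slot 4, slot 6, and slot 3 with total expected clicks 66.

66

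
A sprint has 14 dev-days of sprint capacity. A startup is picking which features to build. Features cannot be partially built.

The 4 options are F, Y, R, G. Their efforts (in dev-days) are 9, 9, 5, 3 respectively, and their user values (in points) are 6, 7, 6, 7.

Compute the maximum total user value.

Allowing fractional choices, the relaxed optimum would be about 17.7, but features are indivisible.
Y + G: effort 9 + 3 = 12 ≤ 14, user value 7 + 7 = 14.
R + G: effort 5 + 3 = 8 ≤ 14, user value 6 + 7 = 13.
Best is Y and G with total user value 14.

14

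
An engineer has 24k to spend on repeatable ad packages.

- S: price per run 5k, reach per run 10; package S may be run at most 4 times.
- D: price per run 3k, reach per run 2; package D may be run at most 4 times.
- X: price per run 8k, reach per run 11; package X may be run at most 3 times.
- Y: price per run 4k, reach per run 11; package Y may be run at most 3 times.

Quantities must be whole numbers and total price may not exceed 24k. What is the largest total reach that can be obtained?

53

This is a bounded integer knapsack.
Y has the best ratio (11/4); taking only Y gives at most 3×11 = 33 (stopped by the supply cap of 3).
Mixing does better — 2×S and 3×Y: price 22 ≤ 24, reach 2·10 + 3·11 = 53.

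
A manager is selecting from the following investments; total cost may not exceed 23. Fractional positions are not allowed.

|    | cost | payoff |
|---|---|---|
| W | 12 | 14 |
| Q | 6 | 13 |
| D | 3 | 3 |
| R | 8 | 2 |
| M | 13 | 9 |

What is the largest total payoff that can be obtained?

30

Allowing fractional choices, the relaxed optimum would be about 31.4, but investments are indivisible.
W + Q: cost 12 + 6 = 18 ≤ 23, payoff 14 + 13 = 27.
W + Q + D: cost 12 + 6 + 3 = 21 ≤ 23, payoff 14 + 13 + 3 = 30.
Q + D + M: cost 6 + 3 + 13 = 22 ≤ 23, payoff 13 + 3 + 9 = 25.
Best is W, Q, and D with total payoff 30.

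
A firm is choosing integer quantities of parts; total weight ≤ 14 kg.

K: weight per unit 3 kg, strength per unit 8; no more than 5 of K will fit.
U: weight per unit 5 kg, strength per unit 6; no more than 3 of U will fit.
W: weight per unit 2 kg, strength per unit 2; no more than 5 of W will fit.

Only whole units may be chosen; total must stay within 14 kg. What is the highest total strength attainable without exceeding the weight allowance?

34

K has the best ratio (8/3); taking only K gives at most 4×8 = 32 (stopped by the weight limit).
Mixing does better — 4×K and 1×W: weight 14 ≤ 14, strength 4·8 + 1·2 = 34.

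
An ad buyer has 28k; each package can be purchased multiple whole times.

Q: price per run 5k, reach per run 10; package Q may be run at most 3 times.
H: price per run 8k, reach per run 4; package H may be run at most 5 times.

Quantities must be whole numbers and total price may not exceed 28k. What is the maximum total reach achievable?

34

Q has the best ratio (10/5); taking only Q gives at most 3×10 = 30 (stopped by the supply cap of 3).
Mixing does better — 3×Q and 1×H: price 23 ≤ 28, reach 3·10 + 1·4 = 34.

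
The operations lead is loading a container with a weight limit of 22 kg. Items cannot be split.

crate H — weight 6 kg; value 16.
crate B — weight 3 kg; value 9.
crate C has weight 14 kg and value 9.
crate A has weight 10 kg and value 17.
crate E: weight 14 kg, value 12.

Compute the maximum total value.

Allowing fractional choices, the relaxed optimum would be about 44.6, but items are indivisible.
crate H + crate B + crate A: weight 6 + 3 + 10 = 19 ≤ 22, value 16 + 9 + 17 = 42.
crate H + crate A: weight 6 + 10 = 16 ≤ 22, value 16 + 17 = 33.
crate H + crate E: weight 6 + 14 = 20 ≤ 22, value 16 + 12 = 28.
Best is crate H, crate B, and crate A with total value 42.

42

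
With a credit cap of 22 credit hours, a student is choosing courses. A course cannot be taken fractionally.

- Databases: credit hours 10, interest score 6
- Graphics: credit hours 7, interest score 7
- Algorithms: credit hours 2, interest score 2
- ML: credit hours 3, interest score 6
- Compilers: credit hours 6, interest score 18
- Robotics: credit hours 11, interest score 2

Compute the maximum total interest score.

Take Graphics, Algorithms, ML, and Compilers: credit hours 7 + 2 + 3 + 6 = 18 ≤ 22, interest score 7 + 2 + 6 + 18 = 33.
No other feasible combination does better.

33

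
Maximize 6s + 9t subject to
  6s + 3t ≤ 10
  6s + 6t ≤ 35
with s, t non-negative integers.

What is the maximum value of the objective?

27

(s,t)=(0,3) is feasible, giving 27.
(s,t)=(0,2) is feasible, giving 18.
No feasible integer point exceeds 27.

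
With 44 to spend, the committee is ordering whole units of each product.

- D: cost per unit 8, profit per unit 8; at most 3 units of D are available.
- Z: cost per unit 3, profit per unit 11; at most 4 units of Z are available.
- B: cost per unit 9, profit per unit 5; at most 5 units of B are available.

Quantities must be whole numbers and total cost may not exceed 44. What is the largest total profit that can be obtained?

68

3×D and 4×Z: cost 36 ≤ 44, profit 3·8 + 4·11 = 68.
2×D, 4×Z, and 1×B: cost 37 ≤ 44, profit 2·8 + 4·11 + 1·5 = 65.
Best is 68.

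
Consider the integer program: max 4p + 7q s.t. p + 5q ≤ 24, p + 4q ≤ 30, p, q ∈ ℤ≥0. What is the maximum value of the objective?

(p,q)=(24,0): 1·24+5·0=24≤24, 1·24+4·0=24≤30, objective 96.
(p,q)=(23,0): 1·23+5·0=23≤24, 1·23+4·0=23≤30, objective 92.
The best lattice point is (24,0), giving 96.

96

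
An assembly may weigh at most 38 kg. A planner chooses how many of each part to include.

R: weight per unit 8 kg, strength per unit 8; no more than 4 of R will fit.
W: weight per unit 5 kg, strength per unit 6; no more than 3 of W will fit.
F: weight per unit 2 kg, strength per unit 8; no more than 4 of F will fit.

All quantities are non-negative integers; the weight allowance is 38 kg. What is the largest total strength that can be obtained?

62

F has the best ratio (8/2); taking only F gives at most 4×8 = 32 (stopped by the supply cap of 4).
Mixing does better — 3×R, 1×W, and 4×F: weight 37 ≤ 38, strength 3·8 + 1·6 + 4·8 = 62.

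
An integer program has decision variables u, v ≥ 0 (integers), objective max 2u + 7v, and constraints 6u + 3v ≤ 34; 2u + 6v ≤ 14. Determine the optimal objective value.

16

(u,v)=(1,2): 6·1+3·2=12≤34, 2·1+6·2=14≤14, objective 16.
(u,v)=(0,2): 6·0+3·2=6≤34, 2·0+6·2=12≤14, objective 14.
The best lattice point is (1,2), giving 16.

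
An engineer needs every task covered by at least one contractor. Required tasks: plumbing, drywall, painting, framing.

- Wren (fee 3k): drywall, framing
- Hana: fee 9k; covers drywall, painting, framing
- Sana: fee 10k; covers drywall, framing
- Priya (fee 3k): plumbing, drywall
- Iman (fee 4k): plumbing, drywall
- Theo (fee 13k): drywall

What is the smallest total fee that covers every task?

12

This is an integer covering problem.
The greedy cost-per-new-task heuristic would pick Wren, Priya, and Hana for 15, but a cheaper cover exists.
Choose Hana and Priya: together they cover plumbing, drywall, painting, framing — every task.
Total fee: 9 + 3 = 12.
No cover costs less than 12.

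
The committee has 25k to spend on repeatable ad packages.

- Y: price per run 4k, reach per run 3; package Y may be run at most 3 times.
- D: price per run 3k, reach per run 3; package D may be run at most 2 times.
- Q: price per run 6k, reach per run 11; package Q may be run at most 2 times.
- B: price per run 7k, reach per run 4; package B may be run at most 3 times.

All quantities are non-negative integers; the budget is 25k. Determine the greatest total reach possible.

32

This is a bounded integer knapsack.
Q has the best ratio (11/6); taking only Q gives at most 2×11 = 22 (stopped by the supply cap of 2).
Mixing does better — 2×D, 2×Q, and 1×B: price 25 ≤ 25, reach 2·3 + 2·11 + 1·4 = 32.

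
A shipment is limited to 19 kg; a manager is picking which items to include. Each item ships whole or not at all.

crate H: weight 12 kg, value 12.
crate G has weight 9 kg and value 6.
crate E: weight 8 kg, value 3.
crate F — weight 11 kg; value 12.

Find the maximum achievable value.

15

Treat it as a binary knapsack problem.
Allowing fractional choices, the relaxed optimum would be about 20.0, but items are indivisible.
crate H: weight 12 ≤ 19, value 12.
crate E + crate F: weight 8 + 11 = 19 ≤ 19, value 3 + 12 = 15.
crate F: weight 11 ≤ 19, value 12.
Best is crate E and crate F with total value 15.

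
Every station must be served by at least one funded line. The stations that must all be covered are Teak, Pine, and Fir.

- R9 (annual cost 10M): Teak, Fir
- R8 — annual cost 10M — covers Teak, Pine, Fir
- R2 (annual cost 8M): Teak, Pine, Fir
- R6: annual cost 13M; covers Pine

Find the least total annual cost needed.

R2 alone covers Teak, Pine, Fir — every station.
Total annual cost: 8.
No cover costs less than 8.

8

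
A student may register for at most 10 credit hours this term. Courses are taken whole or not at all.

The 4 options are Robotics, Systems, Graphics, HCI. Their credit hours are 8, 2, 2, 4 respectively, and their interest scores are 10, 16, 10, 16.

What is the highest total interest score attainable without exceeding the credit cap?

42

Treat it as a binary knapsack problem.
Take Systems, Graphics, and HCI: credit hours 2 + 2 + 4 = 8 ≤ 10, interest score 16 + 10 + 16 = 42.
No other feasible combination does better.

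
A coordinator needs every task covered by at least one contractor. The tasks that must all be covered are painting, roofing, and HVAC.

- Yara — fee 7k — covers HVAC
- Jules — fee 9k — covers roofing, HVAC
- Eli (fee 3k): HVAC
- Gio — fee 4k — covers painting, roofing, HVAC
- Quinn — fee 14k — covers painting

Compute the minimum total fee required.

Gio alone covers painting, roofing, HVAC — every task.
Total fee: 4.
No cover costs less than 4.

4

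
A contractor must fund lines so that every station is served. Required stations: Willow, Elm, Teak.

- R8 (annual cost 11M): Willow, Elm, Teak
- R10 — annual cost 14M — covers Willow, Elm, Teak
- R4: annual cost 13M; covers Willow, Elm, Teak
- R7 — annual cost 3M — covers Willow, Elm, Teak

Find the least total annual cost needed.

3

R7 alone covers Willow, Elm, Teak — every station.
Total annual cost: 3.
No cover costs less than 3.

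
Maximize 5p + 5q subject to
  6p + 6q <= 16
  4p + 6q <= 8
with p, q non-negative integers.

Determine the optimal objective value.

10

(p,q)=(2,0): 6·2+6·0=12≤16, 4·2+6·0=8≤8, objective 10.
(p,q)=(1,0): 6·1+6·0=6≤16, 4·1+6·0=4≤8, objective 5.
Maximum is 10 at (p,q)=(2,0).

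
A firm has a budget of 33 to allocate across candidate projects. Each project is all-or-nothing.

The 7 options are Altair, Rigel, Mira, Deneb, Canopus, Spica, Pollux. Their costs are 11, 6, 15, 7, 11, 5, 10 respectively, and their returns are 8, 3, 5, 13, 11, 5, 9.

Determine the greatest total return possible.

Altair + Deneb + Spica + Pollux: cost 11 + 7 + 5 + 10 = 33 ≤ 33, return 8 + 13 + 5 + 9 = 35.
Deneb + Canopus + Pollux: cost 7 + 11 + 10 = 28 ≤ 33, return 13 + 11 + 9 = 33.
Deneb + Canopus + Spica + Pollux: cost 7 + 11 + 5 + 10 = 33 ≤ 33, return 13 + 11 + 5 + 9 = 38.
Best is Deneb, Canopus, Spica, and Pollux with total return 38.

38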